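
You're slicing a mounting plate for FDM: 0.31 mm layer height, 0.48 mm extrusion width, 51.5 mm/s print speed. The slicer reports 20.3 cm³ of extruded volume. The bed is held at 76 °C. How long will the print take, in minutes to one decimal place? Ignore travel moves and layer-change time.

Line area: 0.31 × 0.48 → 0.1488 mm².
Path length: 20300 mm³ / 0.1488 mm² → 136424.7 mm.
Time extruding: 136424.7 / 51.5 → 2649 s.
Converting: 2649 s = 44.2 minutes.

44.2 minutes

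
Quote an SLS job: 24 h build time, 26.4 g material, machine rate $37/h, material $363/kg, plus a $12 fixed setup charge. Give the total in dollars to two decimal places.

Time charge = 37 × 24 = $888.00.
Material cost = 363 × 26.4/1000 = $9.5832.
Adding setup: 888.00 + 9.5832 + 12 → 909.5832 ≈ $909.58.

$909.58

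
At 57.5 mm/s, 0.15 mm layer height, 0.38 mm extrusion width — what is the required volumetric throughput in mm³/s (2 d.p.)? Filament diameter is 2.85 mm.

3.28

Bead cross-section = 0.15 × 0.38 = 0.057 mm².
Q = v·A = 57.5 × 0.057 = 3.28 mm³/s.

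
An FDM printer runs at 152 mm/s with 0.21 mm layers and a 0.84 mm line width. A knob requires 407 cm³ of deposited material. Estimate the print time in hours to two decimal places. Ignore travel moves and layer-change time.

Bead cross-section = 0.21 × 0.84, so 0.1764 mm².
Path length: 407000 mm³ / 0.1764 mm² → 2307256.2 mm.
Extrusion time = 2307256.2 / 152, so 15179.3 s.
That's 15179.3 s → 4.22 hours.

4.22 hours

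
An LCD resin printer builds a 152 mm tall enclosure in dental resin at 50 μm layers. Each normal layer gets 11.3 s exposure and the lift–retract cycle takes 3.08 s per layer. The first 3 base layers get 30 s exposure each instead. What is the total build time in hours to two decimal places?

Layers = ⌈152/0.05⌉ = 3040.
Burn-in layers = 3 × (30 + 3.08), so 99.24 s.
Normal layers = 3037 × (11.3 + 3.08) = 43672.06 s.
Sum: 99.24 + 43672.06 = 43771.3 s → 12.16 hours.

12.16 hours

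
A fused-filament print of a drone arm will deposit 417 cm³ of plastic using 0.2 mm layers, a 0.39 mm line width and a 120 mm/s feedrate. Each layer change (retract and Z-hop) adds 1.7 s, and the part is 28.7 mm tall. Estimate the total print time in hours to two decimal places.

12.44 hours

Bead cross-section = 0.2 × 0.39 = 0.078 mm².
Toolpath length = 417 cm³ / 0.078 mm² = 417000 / 0.078 = 5346153.8 mm.
Print-move time: 5346153.8 / 120 → 44551.3 s.
Layers = ⌈28.7/0.2⌉ = 144.
Layer-change overhead: 144 × 1.7 → 244.8 s.
Total = 44551.3 + 244.8 = 44796.1 s = 12.44 hours.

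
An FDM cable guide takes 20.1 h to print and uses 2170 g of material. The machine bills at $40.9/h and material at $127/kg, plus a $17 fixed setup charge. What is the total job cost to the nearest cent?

$1114.68

Time charge: 40.9 × 20.1 → $822.09.
Material cost = 127 × 2170/1000 = $275.59.
Total = 822.09 + 275.59 + 17 = $1114.68.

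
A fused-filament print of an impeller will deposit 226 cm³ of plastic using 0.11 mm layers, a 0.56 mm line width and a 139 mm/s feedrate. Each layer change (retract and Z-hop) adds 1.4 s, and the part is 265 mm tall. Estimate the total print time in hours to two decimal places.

8.27 hours

Line area = 0.11 × 0.56, so 0.0616 mm².
Toolpath length = 226 cm³ / 0.0616 mm² = 226000 / 0.0616 = 3668831.2 mm.
Extrusion time = 3668831.2 / 139 = 26394.5 s.
Number of layers: 265 / 0.11 → 2410 (rounded up).
Non-print overhead = 2410 × 1.4 = 3374 s.
Total = 26394.5 + 3374 = 29768.5 s = 8.27 hours.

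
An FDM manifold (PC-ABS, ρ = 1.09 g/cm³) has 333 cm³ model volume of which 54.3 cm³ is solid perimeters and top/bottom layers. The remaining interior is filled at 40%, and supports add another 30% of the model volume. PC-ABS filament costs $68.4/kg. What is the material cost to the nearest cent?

Interior volume = 333 − 54.3, so 278.7 cm³.
Infill deposited = 0.40 × 278.7, so 111.48 cm³.
Support = 0.30 × 333, so 99.9 cm³.
Total printed volume: 54.3 + 111.48 + 99.9 → 265.68 cm³.
Mass: 265.68 × 1.09 → 289.5912 g.
At $68.4/kg: 289.5912/1000 × 68.4 = $19.81.

$19.81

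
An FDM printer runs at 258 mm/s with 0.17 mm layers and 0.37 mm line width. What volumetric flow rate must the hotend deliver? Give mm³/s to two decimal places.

Extrusion cross-section = 0.17 × 0.37, so 0.0629 mm².
Q = v·A = 258 × 0.0629 = 16.23 mm³/s.

16.23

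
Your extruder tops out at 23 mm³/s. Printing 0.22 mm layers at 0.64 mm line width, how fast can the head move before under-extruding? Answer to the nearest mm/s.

163 mm/s

A = 0.22 × 0.64, so 0.1408 mm².
v_max = Q/A = 23/0.1408 = 163.35 mm/s → 163 mm/s.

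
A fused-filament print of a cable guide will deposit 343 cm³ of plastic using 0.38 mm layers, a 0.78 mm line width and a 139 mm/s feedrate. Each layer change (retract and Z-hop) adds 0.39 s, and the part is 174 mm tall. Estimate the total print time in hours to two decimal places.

Line area = 0.38 × 0.78, so 0.2964 mm².
Total extruded path = 343000/0.2964 = 1157220 mm.
Print-move time: 1157220 / 139 → 8325.3 s.
Number of layers: 174 / 0.38 → 458 (rounded up).
Non-print overhead: 458 × 0.39 → 178.62 s.
Total = 8325.3 + 178.62 = 8503.92 s = 2.36 hours.

2.36 hours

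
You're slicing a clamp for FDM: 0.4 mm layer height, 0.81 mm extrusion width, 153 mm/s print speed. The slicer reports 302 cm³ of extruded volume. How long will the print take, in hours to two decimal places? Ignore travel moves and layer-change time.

Line area = 0.4 × 0.81 = 0.324 mm².
Total extruded path = 302000/0.324 = 932098.8 mm.
Print-move time = 932098.8 / 153, so 6092.1 s.
Converting: 6092.1 s = 1.69 hours.

1.69 hours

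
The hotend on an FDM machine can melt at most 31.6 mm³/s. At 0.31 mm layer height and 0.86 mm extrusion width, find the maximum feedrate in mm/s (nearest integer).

A = 0.31 × 0.86 = 0.2666 mm².
v_max = Q/A = 31.6/0.2666 = 118.53 mm/s → 119 mm/s.

119 mm/s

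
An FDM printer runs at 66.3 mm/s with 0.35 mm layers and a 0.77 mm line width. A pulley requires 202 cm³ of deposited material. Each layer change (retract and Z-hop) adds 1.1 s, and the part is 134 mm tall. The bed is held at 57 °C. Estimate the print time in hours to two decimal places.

Extrusion cross-section = 0.35 × 0.77 = 0.2695 mm².
Total extruded path = 202000/0.2695 = 749536.2 mm.
Print-move time = 749536.2 / 66.3 = 11305.2 s.
Layers = ⌈134/0.35⌉ = 383.
Layer-change overhead = 383 × 1.1, so 421.3 s.
Altogether 11305.2 + 421.3 = 11726.5 s, i.e. 3.26 hours.

3.26 hours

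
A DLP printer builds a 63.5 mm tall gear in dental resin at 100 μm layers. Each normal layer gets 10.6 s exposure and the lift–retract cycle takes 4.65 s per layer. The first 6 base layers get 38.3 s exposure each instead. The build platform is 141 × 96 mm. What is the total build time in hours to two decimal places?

2.74 hours

Layers = ⌈63.5/0.1⌉ = 635.
Burn-in layers = 6 × (38.3 + 4.65), so 257.7 s.
Remaining layers = 629 × (10.6 + 4.65), so 9592.25 s.
Total = 257.7 + 9592.25 = 9849.95 s = 2.74 hours.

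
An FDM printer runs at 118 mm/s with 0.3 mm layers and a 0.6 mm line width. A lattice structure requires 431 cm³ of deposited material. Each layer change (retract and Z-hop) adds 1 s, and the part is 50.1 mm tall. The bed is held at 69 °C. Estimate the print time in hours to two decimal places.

Extrusion cross-section = 0.3 × 0.6 = 0.18 mm².
Toolpath length = 431 cm³ / 0.18 mm² = 431000 / 0.18 = 2394444.4 mm.
Extrusion time: 2394444.4 / 118 → 20291.9 s.
Layers = ⌈50.1/0.3⌉ = 167.
Layer-change overhead = 167 × 1, so 167 s.
Altogether 20291.9 + 167 = 20458.9 s, i.e. 5.68 hours.

5.68 hours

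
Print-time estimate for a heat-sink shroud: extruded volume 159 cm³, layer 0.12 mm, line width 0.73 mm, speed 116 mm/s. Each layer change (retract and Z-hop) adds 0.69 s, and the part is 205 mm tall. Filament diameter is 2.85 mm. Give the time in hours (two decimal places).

4.67 hours

Extrusion cross-section = 0.12 × 0.73, so 0.0876 mm².
Path length: 159000 mm³ / 0.0876 mm² → 1815068.5 mm.
Time extruding = 1815068.5 / 116, so 15647.1 s.
Layers = ⌈205/0.12⌉ = 1709.
Layer-change overhead = 1709 × 0.69 = 1179.21 s.
Altogether 15647.1 + 1179.21 = 16826.31 s, i.e. 4.67 hours.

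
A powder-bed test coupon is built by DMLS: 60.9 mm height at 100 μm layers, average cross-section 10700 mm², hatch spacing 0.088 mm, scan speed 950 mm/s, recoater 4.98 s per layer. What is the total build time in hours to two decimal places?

22.49 hours

Layers = ⌈60.9/0.1⌉ = 609.
Per-layer scan distance = 10700 / 0.088, so 121590.9 mm.
Scan time per layer: 121590.9 / 950 → 127.9904 s.
Time per layer: 127.9904 + 4.98 → 132.9704 s.
Build time = 609 × 132.9704 = 80978.9736 s = 22.49 hours.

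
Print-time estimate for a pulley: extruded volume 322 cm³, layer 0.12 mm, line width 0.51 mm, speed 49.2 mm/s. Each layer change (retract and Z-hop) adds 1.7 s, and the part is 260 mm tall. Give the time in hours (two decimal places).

Extrusion cross-section = 0.12 × 0.51, so 0.0612 mm².
Toolpath length = 322 cm³ / 0.0612 mm² = 322000 / 0.0612 = 5261437.9 mm.
Print-move time = 5261437.9 / 49.2, so 106939.8 s.
Layers = ⌈260/0.12⌉ = 2167.
Non-print overhead = 2167 × 1.7 = 3683.9 s.
Total = 106939.8 + 3683.9 = 110623.7 s = 30.73 hours.

30.73 hours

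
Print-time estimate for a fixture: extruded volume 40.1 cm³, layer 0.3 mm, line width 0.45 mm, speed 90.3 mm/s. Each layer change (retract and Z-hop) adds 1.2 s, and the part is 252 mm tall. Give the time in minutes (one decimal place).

71.6 minutes

Line area = 0.3 × 0.45, so 0.135 mm².
Toolpath length = 40.1 cm³ / 0.135 mm² = 40100 / 0.135 = 297037 mm.
Print-move time: 297037 / 90.3 → 3289.4 s.
Layer count = ceil(252 / 0.3) = 840.
Non-print overhead: 840 × 1.2 → 1008 s.
Altogether 3289.4 + 1008 = 4297.4 s, i.e. 71.6 minutes.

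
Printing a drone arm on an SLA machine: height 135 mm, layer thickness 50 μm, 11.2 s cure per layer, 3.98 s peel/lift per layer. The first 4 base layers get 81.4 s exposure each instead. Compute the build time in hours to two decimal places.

Layer count = ceil(135 / 0.05) = 2700.
Burn-in layers = 4 × (81.4 + 3.98) = 341.52 s.
Remaining layers = 2696 × (11.2 + 3.98), so 40925.28 s.
Total = 341.52 + 40925.28 = 41266.8 s = 11.46 hours.

11.46 hours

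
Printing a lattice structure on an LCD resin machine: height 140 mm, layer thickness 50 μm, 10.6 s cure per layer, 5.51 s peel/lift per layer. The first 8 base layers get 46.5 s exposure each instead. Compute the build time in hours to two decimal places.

12.61 hours

Number of layers: 140 / 0.05 → 2800 (rounded up).
Bottom layers = 8 × (46.5 + 5.51) = 416.08 s.
Remaining layers = 2792 × (10.6 + 5.51) = 44979.12 s.
Sum: 416.08 + 44979.12 = 45395.2 s → 12.61 hours.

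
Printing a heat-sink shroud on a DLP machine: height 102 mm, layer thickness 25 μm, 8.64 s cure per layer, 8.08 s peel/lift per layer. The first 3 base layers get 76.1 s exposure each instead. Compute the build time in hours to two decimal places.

Layers = ⌈102/0.025⌉ = 4080.
Base layers: 3 × (76.1 + 8.08) → 252.54 s.
Normal layers = 4077 × (8.64 + 8.08), so 68167.44 s.
Sum: 252.54 + 68167.44 = 68419.98 s → 19.01 hours.

19.01 hours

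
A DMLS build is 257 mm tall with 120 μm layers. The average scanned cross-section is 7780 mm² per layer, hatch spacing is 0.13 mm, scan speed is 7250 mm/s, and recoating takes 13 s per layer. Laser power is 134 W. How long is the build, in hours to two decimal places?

12.65 hours

Layer count = ceil(257 / 0.12) = 2142.
Hatch length per layer = 7780 / 0.13, so 59846.2 mm.
Per-layer scan time = 59846.2 / 7250 = 8.2546 s.
Per-layer time = 8.2546 + 13 = 21.2546 s.
2142 layers × 21.2546 s/layer = 45527.3532 s, i.e. 12.65 hours.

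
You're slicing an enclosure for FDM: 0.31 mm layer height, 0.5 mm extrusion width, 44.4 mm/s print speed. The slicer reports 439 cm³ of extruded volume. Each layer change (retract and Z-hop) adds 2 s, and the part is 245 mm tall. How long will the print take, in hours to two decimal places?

Bead cross-section: 0.31 × 0.5 → 0.155 mm².
Toolpath length = 439 cm³ / 0.155 mm² = 439000 / 0.155 = 2832258.1 mm.
Print-move time = 2832258.1 / 44.4 = 63789.6 s.
Number of layers: 245 / 0.31 → 791 (rounded up).
Layer-change overhead = 791 × 2 = 1582 s.
Altogether 63789.6 + 1582 = 65371.6 s, i.e. 18.16 hours.

18.16 hours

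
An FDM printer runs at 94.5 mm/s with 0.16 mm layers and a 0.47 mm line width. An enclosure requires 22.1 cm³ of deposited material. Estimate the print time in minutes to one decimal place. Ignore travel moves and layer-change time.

Extrusion cross-section = 0.16 × 0.47 = 0.0752 mm².
Path length: 22100 mm³ / 0.0752 mm² → 293883 mm.
Time extruding: 293883 / 94.5 → 3109.9 s.
That's 3109.9 s → 51.8 minutes.

51.8 minutes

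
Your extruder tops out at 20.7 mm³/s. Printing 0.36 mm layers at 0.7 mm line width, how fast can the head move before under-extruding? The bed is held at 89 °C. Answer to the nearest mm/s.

82 mm/s

A = 0.36 × 0.7 = 0.252 mm².
Max speed = 20.7 / 0.252 = 82.14 ≈ 82 mm/s.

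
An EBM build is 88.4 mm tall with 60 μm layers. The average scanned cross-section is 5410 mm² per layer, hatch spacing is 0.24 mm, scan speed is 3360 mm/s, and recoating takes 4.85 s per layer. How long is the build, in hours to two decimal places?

Layers = ⌈88.4/0.06⌉ = 1474.
Per-layer scan distance = 5410 / 0.24 = 22541.7 mm.
Per-layer scan time = 22541.7 / 3360, so 6.7088 s.
Layer cycle: 6.7088 + 4.85 → 11.5588 s.
1474 layers × 11.5588 s/layer = 17037.6712 s, i.e. 4.73 hours.

4.73 hours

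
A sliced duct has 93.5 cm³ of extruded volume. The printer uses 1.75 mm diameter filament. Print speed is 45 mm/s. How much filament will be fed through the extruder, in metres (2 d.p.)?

Filament cross-section = π × (1.75/2)² = 2.4053 mm².
L = 93500 mm³ / 2.4053 mm² = 38872.49 mm, i.e. 38.87 m.

38.87 m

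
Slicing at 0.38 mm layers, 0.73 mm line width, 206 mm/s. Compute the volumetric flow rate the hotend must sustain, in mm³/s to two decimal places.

Extrusion cross-section = 0.38 × 0.73 = 0.2774 mm².
Volumetric flow = 206 × 0.2774 = 57.14 mm³/s.

57.14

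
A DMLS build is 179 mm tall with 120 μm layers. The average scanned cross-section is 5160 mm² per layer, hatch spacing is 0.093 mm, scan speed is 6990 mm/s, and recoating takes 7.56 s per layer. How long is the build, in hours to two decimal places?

6.42 hours

Number of layers: 179 / 0.12 → 1492 (rounded up).
Per-layer scan distance = 5160 / 0.093 = 55483.9 mm.
Laser time per layer: 55483.9 / 6990 → 7.9376 s.
Layer cycle = 7.9376 + 7.56 = 15.4976 s.
Total: 1492 × 15.4976 s = 23122.4192 s → 6.42 hours.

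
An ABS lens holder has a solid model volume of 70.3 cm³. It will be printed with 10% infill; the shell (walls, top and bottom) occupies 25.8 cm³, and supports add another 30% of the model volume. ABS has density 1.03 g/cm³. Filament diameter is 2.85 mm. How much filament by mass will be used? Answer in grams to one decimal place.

Volume inside the shell = 70.3 − 25.8, so 44.5 cm³.
Deposited infill = 0.10 × 44.5, so 4.45 cm³.
Support = 0.30 × 70.3 = 21.09 cm³.
Deposited volume: 25.8 + 4.45 + 21.09 → 51.34 cm³.
Mass = 51.34 × 1.03, so 52.8802 g.

52.9 g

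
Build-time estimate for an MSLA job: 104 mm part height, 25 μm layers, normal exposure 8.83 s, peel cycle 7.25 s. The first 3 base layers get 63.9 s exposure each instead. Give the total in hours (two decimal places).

Layer count = ceil(104 / 0.025) = 4160.
Burn-in layers = 3 × (63.9 + 7.25) = 213.45 s.
Remaining layers: 4157 × (8.83 + 7.25) → 66844.56 s.
Sum: 213.45 + 66844.56 = 67058.01 s → 18.63 hours.

18.63 hours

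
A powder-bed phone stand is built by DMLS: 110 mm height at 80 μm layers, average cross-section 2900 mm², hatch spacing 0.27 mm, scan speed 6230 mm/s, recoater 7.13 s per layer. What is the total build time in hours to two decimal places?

Layer count = ceil(110 / 0.08) = 1375.
Scan path per layer = 2900 / 0.27 = 10740.7 mm.
Scan time per layer = 10740.7 / 6230 = 1.724 s.
Layer cycle: 1.724 + 7.13 → 8.854 s.
1375 layers × 8.854 s/layer = 12174.25 s, i.e. 3.38 hours.

3.38 hours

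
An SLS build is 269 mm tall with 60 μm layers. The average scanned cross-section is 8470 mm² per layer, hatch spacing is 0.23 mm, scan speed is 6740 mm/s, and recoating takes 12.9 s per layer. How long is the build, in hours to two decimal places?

Number of layers: 269 / 0.06 → 4484 (rounded up).
Hatch length per layer: 8470 / 0.23 → 36826.1 mm.
Scan time per layer = 36826.1 / 6740, so 5.4638 s.
Time per layer: 5.4638 + 12.9 → 18.3638 s.
Build time = 4484 × 18.3638 = 82343.2792 s = 22.87 hours.

22.87 hours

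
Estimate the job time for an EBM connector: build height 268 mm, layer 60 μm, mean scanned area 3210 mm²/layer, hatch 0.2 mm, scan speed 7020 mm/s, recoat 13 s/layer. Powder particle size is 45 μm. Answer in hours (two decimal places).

18.97 hours

Number of layers: 268 / 0.06 → 4467 (rounded up).
Scan path per layer = 3210 / 0.2 = 16050 mm.
Scan time per layer = 16050 / 7020 = 2.2863 s.
Per-layer time = 2.2863 + 13 = 15.2863 s.
Build time = 4467 × 15.2863 = 68283.9021 s = 18.97 hours.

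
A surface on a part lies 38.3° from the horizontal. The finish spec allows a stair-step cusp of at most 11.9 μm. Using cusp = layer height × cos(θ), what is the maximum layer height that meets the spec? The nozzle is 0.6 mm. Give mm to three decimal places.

cos(38.3°) = 0.7848; t_max = 0.0119/0.7848 = 0.015 mm.

0.015 mm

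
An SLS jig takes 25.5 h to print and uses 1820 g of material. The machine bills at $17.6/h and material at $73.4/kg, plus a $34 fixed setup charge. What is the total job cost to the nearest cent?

$616.39

Machine-time cost = 17.6 × 25.5 = $448.80.
Material charge = 73.4 × 1820/1000, so $133.588.
Total = 448.80 + 133.588 + 34 = 616.388 ≈ $616.39.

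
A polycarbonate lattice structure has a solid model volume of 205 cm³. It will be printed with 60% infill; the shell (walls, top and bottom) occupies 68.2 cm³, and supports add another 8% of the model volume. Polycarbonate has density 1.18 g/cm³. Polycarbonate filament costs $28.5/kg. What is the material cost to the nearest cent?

$5.61

Volume inside the shell = 205 − 68.2 = 136.8 cm³.
Infill deposited: 0.60 × 136.8 → 82.08 cm³.
Support: 0.08 × 205 → 16.4 cm³.
Total extruded: 68.2 + 82.08 + 16.4 → 166.68 cm³.
Mass = 166.68 × 1.18 = 196.6824 g.
Cost = 196.6824 g / 1000 × $28.5/kg = $5.61.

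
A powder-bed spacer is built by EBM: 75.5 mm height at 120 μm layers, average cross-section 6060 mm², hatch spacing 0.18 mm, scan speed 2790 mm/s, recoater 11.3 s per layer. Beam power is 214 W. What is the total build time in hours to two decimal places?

4.09 hours

Number of layers: 75.5 / 0.12 → 630 (rounded up).
Scan path per layer: 6060 / 0.18 → 33666.7 mm.
Scan time per layer = 33666.7 / 2790, so 12.0669 s.
Layer cycle: 12.0669 + 11.3 → 23.3669 s.
Build time = 630 × 23.3669 = 14721.147 s = 4.09 hours.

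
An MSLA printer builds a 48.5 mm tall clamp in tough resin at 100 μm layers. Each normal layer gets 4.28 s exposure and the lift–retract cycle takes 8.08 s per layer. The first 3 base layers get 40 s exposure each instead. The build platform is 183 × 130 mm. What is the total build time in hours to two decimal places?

1.69 hours

Layer count = ceil(48.5 / 0.1) = 485.
Burn-in layers: 3 × (40 + 8.08) → 144.24 s.
Regular layers = 482 × (4.28 + 8.08), so 5957.52 s.
Total = 144.24 + 5957.52 = 6101.76 s = 1.69 hours.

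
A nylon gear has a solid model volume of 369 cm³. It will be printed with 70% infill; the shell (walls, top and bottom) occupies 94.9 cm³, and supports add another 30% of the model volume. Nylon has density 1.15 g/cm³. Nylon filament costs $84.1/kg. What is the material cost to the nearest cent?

$38.44

Infill region = 369 − 94.9, so 274.1 cm³.
Deposited infill: 0.70 × 274.1 → 191.87 cm³.
Support = 0.30 × 369, so 110.7 cm³.
Total printed volume = 94.9 + 191.87 + 110.7, so 397.47 cm³.
Mass = 397.47 × 1.15, so 457.0905 g.
Cost = 457.0905 g / 1000 × $84.1/kg = $38.44.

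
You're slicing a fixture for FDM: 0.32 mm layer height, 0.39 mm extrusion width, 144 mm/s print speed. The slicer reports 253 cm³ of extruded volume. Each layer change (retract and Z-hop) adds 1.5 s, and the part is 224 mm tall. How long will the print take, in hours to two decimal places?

Extrusion cross-section: 0.32 × 0.39 → 0.1248 mm².
Toolpath length = 253 cm³ / 0.1248 mm² = 253000 / 0.1248 = 2027243.6 mm.
Extrusion time = 2027243.6 / 144 = 14078.1 s.
Number of layers: 224 / 0.32 → 700 (rounded up).
Z-hop total: 700 × 1.5 → 1050 s.
Total = 14078.1 + 1050 = 15128.1 s = 4.20 hours.

4.20 hours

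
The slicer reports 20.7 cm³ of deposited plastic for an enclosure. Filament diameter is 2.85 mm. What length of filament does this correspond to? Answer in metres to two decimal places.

3.24 m

Filament cross-section = π × (2.85/2)² = 6.3794 mm².
Length = 20.7 cm³ / 6.3794 mm² = 20700 / 6.3794 = 3244.82 mm = 3.24 m.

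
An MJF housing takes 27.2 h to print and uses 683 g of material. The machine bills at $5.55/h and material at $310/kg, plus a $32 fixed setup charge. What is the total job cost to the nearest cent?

$394.69

Machine cost: 5.55 × 27.2 → $150.96.
Material charge: 310 × 683/1000 → $211.73.
Adding setup: 150.96 + 211.73 + 32 → $394.69.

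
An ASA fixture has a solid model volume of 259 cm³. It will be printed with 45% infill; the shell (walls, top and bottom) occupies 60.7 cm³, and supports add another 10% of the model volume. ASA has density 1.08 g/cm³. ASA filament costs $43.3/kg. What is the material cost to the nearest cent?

Volume inside the shell = 259 − 60.7 = 198.3 cm³.
Infill volume = 0.45 × 198.3 = 89.235 cm³.
Support = 0.10 × 259, so 25.9 cm³.
Total printed volume = 60.7 + 89.235 + 25.9, so 175.835 cm³.
Mass = 175.835 × 1.08, so 189.9018 g.
At $43.3/kg: 189.9018/1000 × 43.3 = $8.22.

$8.22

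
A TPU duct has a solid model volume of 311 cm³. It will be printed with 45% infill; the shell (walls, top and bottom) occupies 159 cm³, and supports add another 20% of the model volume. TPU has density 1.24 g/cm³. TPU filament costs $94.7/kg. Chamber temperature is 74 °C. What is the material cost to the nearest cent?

$34.01

Infill region: 311 − 159 → 152 cm³.
Deposited infill: 0.45 × 152 → 68.4 cm³.
Support = 0.20 × 311, so 62.2 cm³.
Total extruded = 159 + 68.4 + 62.2, so 289.6 cm³.
Mass: 289.6 × 1.24 → 359.104 g.
Cost = 359.104 g / 1000 × $94.7/kg = $34.01.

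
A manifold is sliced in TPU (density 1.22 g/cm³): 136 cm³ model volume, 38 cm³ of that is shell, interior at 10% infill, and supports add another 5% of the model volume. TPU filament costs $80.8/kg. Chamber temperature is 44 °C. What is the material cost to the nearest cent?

$5.38

Interior volume = 136 − 38, so 98 cm³.
Infill volume: 0.10 × 98 → 9.8 cm³.
Support = 0.05 × 136, so 6.8 cm³.
Deposited volume: 38 + 9.8 + 6.8 → 54.6 cm³.
Mass: 54.6 × 1.22 → 66.612 g.
Cost = 66.612 g / 1000 × $80.8/kg = $5.38.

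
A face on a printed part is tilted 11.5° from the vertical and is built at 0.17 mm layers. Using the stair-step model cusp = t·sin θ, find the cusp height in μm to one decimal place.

33.9 μm

Cusp = layer height × sin(11.5°) = 0.17 × 0.1994 = 0.033898 mm = 33.9 μm.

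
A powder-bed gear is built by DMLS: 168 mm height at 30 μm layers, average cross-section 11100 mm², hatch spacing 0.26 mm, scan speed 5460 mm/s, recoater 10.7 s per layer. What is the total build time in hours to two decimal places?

28.81 hours

Layers = ⌈168/0.03⌉ = 5600.
Per-layer scan distance = 11100 / 0.26 = 42692.3 mm.
Per-layer scan time = 42692.3 / 5460, so 7.8191 s.
Per-layer time: 7.8191 + 10.7 → 18.5191 s.
5600 layers × 18.5191 s/layer = 103706.96 s, i.e. 28.81 hours.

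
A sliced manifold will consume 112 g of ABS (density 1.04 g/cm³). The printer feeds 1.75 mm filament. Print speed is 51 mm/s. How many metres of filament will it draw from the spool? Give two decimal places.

Volume = 112 g / 1.04 g·cm⁻³ = 107.6923 cm³ = 107692.3 mm³.
Filament cross-section = π × (1.75/2)² = 2.4053 mm².
Length = 107692.3 / 2.4053 = 44772.92 mm = 44.77 m.

44.77 m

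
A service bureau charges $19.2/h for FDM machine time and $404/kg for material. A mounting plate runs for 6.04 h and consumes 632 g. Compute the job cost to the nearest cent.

$371.30

Time charge = 19.2 × 6.04, so $115.968.
Material charge: 404 × 632/1000 → $255.328.
Total = 115.968 + 255.328 = 371.296 ≈ $371.30.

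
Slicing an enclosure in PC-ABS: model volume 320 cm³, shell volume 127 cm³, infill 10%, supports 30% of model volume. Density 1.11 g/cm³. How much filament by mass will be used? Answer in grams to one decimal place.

Infill region = 320 − 127, so 193 cm³.
Infill volume = 0.10 × 193, so 19.3 cm³.
Support: 0.30 × 320 → 96 cm³.
Total extruded = 127 + 19.3 + 96 = 242.3 cm³.
Mass = 242.3 × 1.11, so 268.953 g.

269.0 g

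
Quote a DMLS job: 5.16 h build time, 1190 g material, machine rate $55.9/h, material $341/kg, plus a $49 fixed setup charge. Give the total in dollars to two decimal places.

$743.23

Machine cost = 55.9 × 5.16, so $288.444.
Feedstock cost = 341 × 1190/1000 = $405.79.
Adding setup: 288.444 + 405.79 + 49 → 743.234 ≈ $743.23.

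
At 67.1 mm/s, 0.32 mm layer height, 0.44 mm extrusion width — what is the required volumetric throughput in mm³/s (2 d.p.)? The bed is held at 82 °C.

Extrusion cross-section = 0.32 × 0.44 = 0.1408 mm².
Volumetric flow = 67.1 × 0.1408 = 9.45 mm³/s.

9.45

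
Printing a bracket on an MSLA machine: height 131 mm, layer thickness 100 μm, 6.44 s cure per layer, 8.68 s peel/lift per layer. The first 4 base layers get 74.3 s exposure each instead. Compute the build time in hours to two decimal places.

Layers = ⌈131/0.1⌉ = 1310.
Base layers = 4 × (74.3 + 8.68) = 331.92 s.
Normal layers = 1306 × (6.44 + 8.68) = 19746.72 s.
Sum: 331.92 + 19746.72 = 20078.64 s → 5.58 hours.

5.58 hours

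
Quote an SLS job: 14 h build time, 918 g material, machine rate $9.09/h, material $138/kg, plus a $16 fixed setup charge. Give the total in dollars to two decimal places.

Time charge = 9.09 × 14 = $127.26.
Material cost = 138 × 918/1000 = $126.684.
Adding setup: 127.26 + 126.684 + 16 → 269.944 ≈ $269.94.

$269.94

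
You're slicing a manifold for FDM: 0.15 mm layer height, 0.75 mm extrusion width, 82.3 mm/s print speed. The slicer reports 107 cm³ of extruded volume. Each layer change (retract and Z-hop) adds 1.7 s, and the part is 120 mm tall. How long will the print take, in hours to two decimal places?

Line area = 0.15 × 0.75, so 0.1125 mm².
Toolpath length = 107 cm³ / 0.1125 mm² = 107000 / 0.1125 = 951111.1 mm.
Time extruding = 951111.1 / 82.3 = 11556.6 s.
Number of layers: 120 / 0.15 → 800 (rounded up).
Layer-change overhead = 800 × 1.7 = 1360 s.
Total = 11556.6 + 1360 = 12916.6 s = 3.59 hours.

3.59 hours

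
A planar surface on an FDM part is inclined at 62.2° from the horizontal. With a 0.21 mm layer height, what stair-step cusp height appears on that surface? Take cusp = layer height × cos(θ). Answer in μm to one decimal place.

Cusp = layer height × cos(62.2°) = 0.21 × 0.4664 = 0.097944 mm = 97.9 μm.

97.9 μm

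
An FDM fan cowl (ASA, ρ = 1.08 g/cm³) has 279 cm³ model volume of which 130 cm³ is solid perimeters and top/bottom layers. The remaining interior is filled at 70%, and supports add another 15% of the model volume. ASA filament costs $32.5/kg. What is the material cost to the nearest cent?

Infill region: 279 − 130 → 149 cm³.
Infill deposited = 0.70 × 149 = 104.3 cm³.
Support = 0.15 × 279 = 41.85 cm³.
Deposited volume: 130 + 104.3 + 41.85 → 276.15 cm³.
Mass: 276.15 × 1.08 → 298.242 g.
At $32.5/kg: 298.242/1000 × 32.5 = $9.69.

$9.69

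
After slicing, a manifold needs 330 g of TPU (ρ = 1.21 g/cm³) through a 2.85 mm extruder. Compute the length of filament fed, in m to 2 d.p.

Volume = 330 g / 1.21 g·cm⁻³ = 272.7273 cm³ = 272727.3 mm³.
Cross-section of 2.85 mm filament: π·(2.85/2)² = 6.3794 mm².
L = V/A = 272727.3/6.3794 = 42751.25 mm → 42.75 m.

42.75 m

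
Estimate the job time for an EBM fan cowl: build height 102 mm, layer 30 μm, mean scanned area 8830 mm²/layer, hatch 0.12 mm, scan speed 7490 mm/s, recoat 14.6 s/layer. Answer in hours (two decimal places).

23.07 hours

Layer count = ceil(102 / 0.03) = 3400.
Hatch length per layer: 8830 / 0.12 → 73583.3 mm.
Scan time per layer = 73583.3 / 7490, so 9.8242 s.
Layer cycle = 9.8242 + 14.6, so 24.4242 s.
Total: 3400 × 24.4242 s = 83042.28 s → 23.07 hours.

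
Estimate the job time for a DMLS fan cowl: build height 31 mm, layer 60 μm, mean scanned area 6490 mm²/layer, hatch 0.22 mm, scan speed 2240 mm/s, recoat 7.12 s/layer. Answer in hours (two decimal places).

Layer count = ceil(31 / 0.06) = 517.
Hatch length per layer = 6490 / 0.22 = 29500 mm.
Per-layer scan time = 29500 / 2240, so 13.1696 s.
Time per layer: 13.1696 + 7.12 → 20.2896 s.
Total: 517 × 20.2896 s = 10489.7232 s → 2.91 hours.

2.91 hours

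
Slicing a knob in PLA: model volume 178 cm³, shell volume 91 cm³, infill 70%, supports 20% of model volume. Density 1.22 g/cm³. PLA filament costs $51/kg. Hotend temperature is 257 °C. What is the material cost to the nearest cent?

$11.67

Interior volume: 178 − 91 → 87 cm³.
Infill deposited = 0.70 × 87, so 60.9 cm³.
Support = 0.20 × 178, so 35.6 cm³.
Deposited volume = 91 + 60.9 + 35.6, so 187.5 cm³.
Mass: 187.5 × 1.22 → 228.75 g.
Cost = 228.75 g / 1000 × $51/kg = $11.67.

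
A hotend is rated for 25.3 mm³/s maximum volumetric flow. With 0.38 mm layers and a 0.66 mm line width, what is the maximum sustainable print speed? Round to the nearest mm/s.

101 mm/s

Extrusion cross-section: 0.38 × 0.66 → 0.2508 mm².
Max speed = 25.3 / 0.2508 = 100.88 ≈ 101 mm/s.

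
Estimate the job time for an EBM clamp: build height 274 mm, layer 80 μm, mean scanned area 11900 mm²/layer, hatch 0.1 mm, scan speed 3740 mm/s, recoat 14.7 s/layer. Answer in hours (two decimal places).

44.26 hours

Number of layers: 274 / 0.08 → 3425 (rounded up).
Hatch length per layer = 11900 / 0.1 = 119000 mm.
Beam time per layer = 119000 / 3740 = 31.8182 s.
Time per layer = 31.8182 + 14.7 = 46.5182 s.
Total: 3425 × 46.5182 s = 159324.835 s → 44.26 hours.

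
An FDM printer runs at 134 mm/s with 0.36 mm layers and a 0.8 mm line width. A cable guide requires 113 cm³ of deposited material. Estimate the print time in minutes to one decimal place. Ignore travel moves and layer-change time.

Extrusion cross-section = 0.36 × 0.8 = 0.288 mm².
Path length: 113000 mm³ / 0.288 mm² → 392361.1 mm.
Time extruding = 392361.1 / 134 = 2928.1 s.
Converting: 2928.1 s = 48.8 minutes.

48.8 minutes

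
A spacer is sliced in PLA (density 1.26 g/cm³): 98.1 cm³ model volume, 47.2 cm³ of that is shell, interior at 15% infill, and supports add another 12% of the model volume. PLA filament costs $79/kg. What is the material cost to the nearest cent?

Volume inside the shell: 98.1 − 47.2 → 50.9 cm³.
Infill volume: 0.15 × 50.9 → 7.635 cm³.
Support: 0.12 × 98.1 → 11.772 cm³.
Total extruded: 47.2 + 7.635 + 11.772 → 66.607 cm³.
Mass = 66.607 × 1.26, so 83.92482 g.
Cost = 83.92482 g / 1000 × $79/kg = $6.63.

$6.63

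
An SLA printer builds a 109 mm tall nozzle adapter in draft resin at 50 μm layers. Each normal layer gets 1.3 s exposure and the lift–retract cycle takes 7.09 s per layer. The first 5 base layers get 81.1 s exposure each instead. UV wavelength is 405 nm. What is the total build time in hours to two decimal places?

Layer count = ceil(109 / 0.05) = 2180.
Burn-in layers = 5 × (81.1 + 7.09), so 440.95 s.
Normal layers = 2175 × (1.3 + 7.09), so 18248.25 s.
Total = 440.95 + 18248.25 = 18689.2 s = 5.19 hours.

5.19 hours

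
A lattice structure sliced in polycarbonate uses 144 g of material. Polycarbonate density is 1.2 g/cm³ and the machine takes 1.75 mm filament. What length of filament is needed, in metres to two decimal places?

Extruded volume: 144/1.2 = 120 cm³ (120000 mm³).
Filament cross-section = π × (1.75/2)² = 2.4053 mm².
Length = 120000 / 2.4053 = 49889.83 mm = 49.89 m.

49.89 m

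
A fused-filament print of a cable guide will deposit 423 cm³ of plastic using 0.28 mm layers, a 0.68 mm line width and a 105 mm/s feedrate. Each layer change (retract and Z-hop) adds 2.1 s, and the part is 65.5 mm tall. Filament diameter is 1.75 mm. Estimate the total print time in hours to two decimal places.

6.01 hours

Line area = 0.28 × 0.68, so 0.1904 mm².
Total extruded path = 423000/0.1904 = 2221638.7 mm.
Extrusion time: 2221638.7 / 105 → 21158.5 s.
Layer count = ceil(65.5 / 0.28) = 234.
Z-hop total: 234 × 2.1 → 491.4 s.
Altogether 21158.5 + 491.4 = 21649.9 s, i.e. 6.01 hours.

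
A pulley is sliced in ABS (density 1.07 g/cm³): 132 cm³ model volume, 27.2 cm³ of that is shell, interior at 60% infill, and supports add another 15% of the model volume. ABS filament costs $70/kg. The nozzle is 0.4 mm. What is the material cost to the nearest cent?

Infill region: 132 − 27.2 → 104.8 cm³.
Infill volume = 0.60 × 104.8, so 62.88 cm³.
Support: 0.15 × 132 → 19.8 cm³.
Total printed volume: 27.2 + 62.88 + 19.8 → 109.88 cm³.
Mass = 109.88 × 1.07 = 117.5716 g.
At $70/kg: 117.5716/1000 × 70 = $8.23.

$8.23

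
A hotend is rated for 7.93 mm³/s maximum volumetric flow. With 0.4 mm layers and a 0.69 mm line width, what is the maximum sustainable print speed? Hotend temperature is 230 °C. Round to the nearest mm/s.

Bead cross-section = 0.4 × 0.69, so 0.276 mm².
v_max = Q/A = 7.93/0.276 = 28.73 mm/s → 29 mm/s.

29 mm/s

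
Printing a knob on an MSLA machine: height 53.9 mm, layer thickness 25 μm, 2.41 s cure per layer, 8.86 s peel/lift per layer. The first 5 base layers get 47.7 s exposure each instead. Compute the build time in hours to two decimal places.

Layers = ⌈53.9/0.025⌉ = 2156.
Bottom layers = 5 × (47.7 + 8.86) = 282.8 s.
Normal layers = 2151 × (2.41 + 8.86), so 24241.77 s.
Sum: 282.8 + 24241.77 = 24524.57 s → 6.81 hours.

6.81 hours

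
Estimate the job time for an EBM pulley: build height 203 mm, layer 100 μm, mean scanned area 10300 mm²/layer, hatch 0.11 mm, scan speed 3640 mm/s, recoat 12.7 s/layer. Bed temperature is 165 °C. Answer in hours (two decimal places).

Layer count = ceil(203 / 0.1) = 2030.
Per-layer scan distance = 10300 / 0.11, so 93636.4 mm.
Beam time per layer = 93636.4 / 3640, so 25.7243 s.
Layer cycle = 25.7243 + 12.7, so 38.4243 s.
Total: 2030 × 38.4243 s = 78001.329 s → 21.67 hours.

21.67 hours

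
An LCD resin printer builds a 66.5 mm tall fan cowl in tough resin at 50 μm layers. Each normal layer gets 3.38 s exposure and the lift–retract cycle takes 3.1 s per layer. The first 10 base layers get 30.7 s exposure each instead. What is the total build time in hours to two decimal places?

2.47 hours

Number of layers: 66.5 / 0.05 → 1330 (rounded up).
Bottom layers: 10 × (30.7 + 3.1) → 338 s.
Normal layers: 1320 × (3.38 + 3.1) → 8553.6 s.
Total = 338 + 8553.6 = 8891.6 s = 2.47 hours.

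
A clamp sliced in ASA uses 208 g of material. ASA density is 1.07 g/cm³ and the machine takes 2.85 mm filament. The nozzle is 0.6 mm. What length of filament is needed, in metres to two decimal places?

30.47 m

Extruded volume: 208/1.07 = 194.3925 cm³ (194392.5 mm³).
Cross-section of 2.85 mm filament: π·(2.85/2)² = 6.3794 mm².
L = V/A = 194392.5/6.3794 = 30471.91 mm → 30.47 m.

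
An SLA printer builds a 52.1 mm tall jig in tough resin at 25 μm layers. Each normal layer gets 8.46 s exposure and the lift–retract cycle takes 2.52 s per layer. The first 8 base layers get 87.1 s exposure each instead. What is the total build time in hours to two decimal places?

Layer count = ceil(52.1 / 0.025) = 2084.
Burn-in layers: 8 × (87.1 + 2.52) → 716.96 s.
Normal layers = 2076 × (8.46 + 2.52), so 22794.48 s.
Total = 716.96 + 22794.48 = 23511.44 s = 6.53 hours.

6.53 hours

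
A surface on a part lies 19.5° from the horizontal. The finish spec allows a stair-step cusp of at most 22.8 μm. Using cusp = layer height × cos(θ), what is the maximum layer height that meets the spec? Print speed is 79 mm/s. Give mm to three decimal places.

0.024 mm

t = h_c / cos θ = 0.0228 / 0.9426 = 0.024 mm.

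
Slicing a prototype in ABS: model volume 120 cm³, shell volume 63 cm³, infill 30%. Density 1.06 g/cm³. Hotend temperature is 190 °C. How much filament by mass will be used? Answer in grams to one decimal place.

Infill region: 120 − 63 → 57 cm³.
Infill deposited = 0.30 × 57 = 17.1 cm³.
Total extruded = 63 + 17.1, so 80.1 cm³.
Mass = 80.1 × 1.06 = 84.906 g.

84.9 g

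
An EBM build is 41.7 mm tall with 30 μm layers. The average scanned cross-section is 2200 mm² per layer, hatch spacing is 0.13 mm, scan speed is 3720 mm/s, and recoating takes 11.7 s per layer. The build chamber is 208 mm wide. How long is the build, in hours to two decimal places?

6.27 hours

Layers = ⌈41.7/0.03⌉ = 1390.
Hatch length per layer: 2200 / 0.13 → 16923.1 mm.
Per-layer scan time = 16923.1 / 3720, so 4.5492 s.
Time per layer = 4.5492 + 11.7, so 16.2492 s.
1390 layers × 16.2492 s/layer = 22586.388 s, i.e. 6.27 hours.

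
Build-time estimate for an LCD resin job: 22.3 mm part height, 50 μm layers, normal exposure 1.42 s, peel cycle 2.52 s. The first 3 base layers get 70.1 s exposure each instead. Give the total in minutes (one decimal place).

Number of layers: 22.3 / 0.05 → 446 (rounded up).
Burn-in layers = 3 × (70.1 + 2.52), so 217.86 s.
Remaining layers = 443 × (1.42 + 2.52) = 1745.42 s.
Sum: 217.86 + 1745.42 = 1963.28 s → 32.7 minutes.

32.7 minutes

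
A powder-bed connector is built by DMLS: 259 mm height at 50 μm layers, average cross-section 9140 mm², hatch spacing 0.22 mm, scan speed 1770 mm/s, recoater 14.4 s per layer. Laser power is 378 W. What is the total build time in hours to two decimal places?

Number of layers: 259 / 0.05 → 5180 (rounded up).
Per-layer scan distance: 9140 / 0.22 → 41545.5 mm.
Scan time per layer = 41545.5 / 1770, so 23.472 s.
Layer cycle: 23.472 + 14.4 → 37.872 s.
Total: 5180 × 37.872 s = 196176.96 s → 54.49 hours.

54.49 hours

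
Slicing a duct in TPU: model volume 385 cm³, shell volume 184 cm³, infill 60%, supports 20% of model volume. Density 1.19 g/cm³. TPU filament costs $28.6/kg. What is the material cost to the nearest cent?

Interior volume = 385 − 184, so 201 cm³.
Deposited infill = 0.60 × 201 = 120.6 cm³.
Support = 0.20 × 385, so 77 cm³.
Deposited volume = 184 + 120.6 + 77 = 381.6 cm³.
Mass = 381.6 × 1.19, so 454.104 g.
At $28.6/kg: 454.104/1000 × 28.6 = $12.99.

$12.99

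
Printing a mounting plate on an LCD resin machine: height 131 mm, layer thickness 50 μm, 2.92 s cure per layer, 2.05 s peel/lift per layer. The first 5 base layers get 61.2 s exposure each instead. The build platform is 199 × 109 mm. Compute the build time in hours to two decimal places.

3.70 hours

Layer count = ceil(131 / 0.05) = 2620.
Base layers = 5 × (61.2 + 2.05), so 316.25 s.
Remaining layers = 2615 × (2.92 + 2.05), so 12996.55 s.
Total = 316.25 + 12996.55 = 13312.8 s = 3.70 hours.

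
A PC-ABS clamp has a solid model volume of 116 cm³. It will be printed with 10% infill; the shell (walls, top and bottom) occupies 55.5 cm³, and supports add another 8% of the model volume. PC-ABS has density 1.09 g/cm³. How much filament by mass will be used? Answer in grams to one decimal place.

Interior volume = 116 − 55.5 = 60.5 cm³.
Infill deposited = 0.10 × 60.5 = 6.05 cm³.
Support: 0.08 × 116 → 9.28 cm³.
Total printed volume = 55.5 + 6.05 + 9.28, so 70.83 cm³.
Mass = 70.83 × 1.09 = 77.2047 g.

77.2 g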